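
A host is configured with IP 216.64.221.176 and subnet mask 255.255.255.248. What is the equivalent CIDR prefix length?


Binary: 11111111.11111111.11111111.11111000
Count leading 1s
Prefix: /29


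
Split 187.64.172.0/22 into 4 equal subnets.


New prefix = 22 + 2 = 24
Each subnet has 256 addresses
  187.64.172.0/24
  187.64.173.0/24
  187.64.174.0/24
  187.64.175.0/24
Subnets: 187.64.172.0/24, 187.64.173.0/24, 187.64.174.0/24, 187.64.175.0/24


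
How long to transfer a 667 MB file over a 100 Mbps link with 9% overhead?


Effective throughput = 100 * (1 - 9/100) = 91 Mbps
File size in Mb = 667 * 8 = 5336 Mb
Time = 5336 / 91
Time = 58.6374 seconds


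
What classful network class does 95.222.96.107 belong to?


First octet: 95
Binary: 01011111
0xxxxxxx -> Class A (1-126)
Class A, default mask 255.0.0.0 (/8)


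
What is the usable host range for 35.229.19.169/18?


Network: 35.229.0.0
Broadcast: 35.229.63.255
First usable = network + 1
Last usable = broadcast - 1
Range: 35.229.0.1 to 35.229.63.254


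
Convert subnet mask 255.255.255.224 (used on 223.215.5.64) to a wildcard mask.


Subnet mask: 255.255.255.224
Wildcard = 255.255.255.255 - subnet mask
255 - 255 = 0
255 - 255 = 0
255 - 255 = 0
255 - 224 = 31
Wildcard: 0.0.0.31


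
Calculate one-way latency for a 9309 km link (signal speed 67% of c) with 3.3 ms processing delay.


Speed = 0.67 * 3e5 km/s = 201000 km/s
Propagation delay = 9309 / 201000 = 0.0463 s = 46.3134 ms
Processing delay = 3.3 ms
Total one-way latency = 49.6134 ms


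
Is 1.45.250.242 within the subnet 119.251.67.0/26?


Subnet network: 119.251.67.0
Test IP AND mask: 1.45.250.192
No, 1.45.250.242 is not in 119.251.67.0/26


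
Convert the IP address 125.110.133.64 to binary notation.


125 = 01111101
110 = 01101110
133 = 10000101
64 = 01000000
Binary: 01111101.01101110.10000101.01000000


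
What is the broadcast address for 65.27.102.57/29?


Network: 65.27.102.56/29
Host bits = 3
Set all host bits to 1:
Broadcast: 65.27.102.63


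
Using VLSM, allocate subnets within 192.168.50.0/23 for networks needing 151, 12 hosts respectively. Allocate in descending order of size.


151 hosts -> /24 (254 usable): 192.168.50.0/24
12 hosts -> /28 (14 usable): 192.168.51.0/28
Allocation: 192.168.50.0/24 (151 hosts, 254 usable); 192.168.51.0/28 (12 hosts, 14 usable)


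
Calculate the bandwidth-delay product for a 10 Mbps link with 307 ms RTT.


BDP = bandwidth * RTT
= 10 Mbps * 307 ms
= 10 * 1e6 * 307 / 1000 bits
= 3070000 bits
= 383750 bytes
= 374.7559 KB
BDP = 3070000 bits (383750 bytes)


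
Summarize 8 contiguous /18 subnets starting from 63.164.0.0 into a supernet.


Original prefix: /18
Number of subnets: 8 = 2^3
New prefix = 18 - 3 = 15
Supernet: 63.164.0.0/15


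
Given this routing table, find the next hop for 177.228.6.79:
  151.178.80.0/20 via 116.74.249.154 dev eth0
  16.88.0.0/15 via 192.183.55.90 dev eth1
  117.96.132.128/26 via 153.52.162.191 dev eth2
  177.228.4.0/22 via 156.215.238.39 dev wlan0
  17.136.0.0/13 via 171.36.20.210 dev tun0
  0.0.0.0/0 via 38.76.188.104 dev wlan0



Longest prefix match for 177.228.6.79:
  /20 151.178.80.0: no
  /15 16.88.0.0: no
  /26 117.96.132.128: no
  /22 177.228.4.0: MATCH
  /13 17.136.0.0: no
  /0 0.0.0.0: MATCH
Selected: next-hop 156.215.238.39 via wlan0 (matched /22)


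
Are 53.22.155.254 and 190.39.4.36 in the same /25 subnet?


Mask: 255.255.255.128
53.22.155.254 AND mask = 53.22.155.128
190.39.4.36 AND mask = 190.39.4.0
No, different subnets (53.22.155.128 vs 190.39.4.0)


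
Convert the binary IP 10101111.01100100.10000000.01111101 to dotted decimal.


10101111 = 175
01100100 = 100
10000000 = 128
01111101 = 125
IP: 175.100.128.125


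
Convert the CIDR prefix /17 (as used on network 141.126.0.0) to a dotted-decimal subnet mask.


/17 means 17 network bits, 15 host bits
Binary: 11111111111111111000000000000000
Mask: 255.255.128.0


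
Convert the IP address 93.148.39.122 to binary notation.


93 = 01011101
148 = 10010100
39 = 00100111
122 = 01111010
Binary: 01011101.10010100.00100111.01111010


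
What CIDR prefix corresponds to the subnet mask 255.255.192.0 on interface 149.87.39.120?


Binary: 11111111.11111111.11000000.00000000
Count leading 1s
Prefix: /18


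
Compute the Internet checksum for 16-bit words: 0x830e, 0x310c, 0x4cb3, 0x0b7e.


Sum all words (with carry folding):
+ 0x830e = 0x830e
+ 0x310c = 0xb41a
+ 0x4cb3 = 0x00ce
+ 0x0b7e = 0x0c4c
One's complement: ~0x0c4c
Checksum = 0xf3b3


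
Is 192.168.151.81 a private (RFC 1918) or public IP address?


RFC 1918 private ranges:
  10.0.0.0/8 (10.0.0.0 - 10.255.255.255)
  172.16.0.0/12 (172.16.0.0 - 172.31.255.255)
  192.168.0.0/16 (192.168.0.0 - 192.168.255.255)
Private (in 192.168.0.0/16)


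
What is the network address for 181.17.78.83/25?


IP:   10110101.00010001.01001110.01010011
Mask: 11111111.11111111.11111111.10000000
AND operation:
Net:  10110101.00010001.01001110.00000000
Network: 181.17.78.0/25


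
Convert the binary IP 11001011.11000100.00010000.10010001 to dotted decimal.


11001011 = 203
11000100 = 196
00010000 = 16
10010001 = 145
IP: 203.196.16.145


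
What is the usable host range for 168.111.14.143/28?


Network: 168.111.14.128
Broadcast: 168.111.14.143
First usable = network + 1
Last usable = broadcast - 1
Range: 168.111.14.129 to 168.111.14.142


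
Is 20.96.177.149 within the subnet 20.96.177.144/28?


Subnet network: 20.96.177.144
Test IP AND mask: 20.96.177.144
Yes, 20.96.177.149 is in 20.96.177.144/28


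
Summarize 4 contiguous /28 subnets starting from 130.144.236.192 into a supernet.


Original prefix: /28
Number of subnets: 4 = 2^2
New prefix = 28 - 2 = 26
Supernet: 130.144.236.192/26


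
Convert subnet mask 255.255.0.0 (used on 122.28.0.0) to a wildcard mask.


Subnet mask: 255.255.0.0
Wildcard = 255.255.255.255 - subnet mask
255 - 255 = 0
255 - 255 = 0
255 - 0 = 255
255 - 0 = 255
Wildcard: 0.0.255.255


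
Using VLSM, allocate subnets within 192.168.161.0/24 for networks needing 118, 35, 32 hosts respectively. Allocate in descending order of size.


118 hosts -> /25 (126 usable): 192.168.161.0/25
35 hosts -> /26 (62 usable): 192.168.161.128/26
32 hosts -> /26 (62 usable): 192.168.161.192/26
Allocation: 192.168.161.0/25 (118 hosts, 126 usable); 192.168.161.128/26 (35 hosts, 62 usable); 192.168.161.192/26 (32 hosts, 62 usable)


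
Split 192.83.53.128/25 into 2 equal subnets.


New prefix = 25 + 1 = 26
Each subnet has 64 addresses
  192.83.53.128/26
  192.83.53.192/26
Subnets: 192.83.53.128/26, 192.83.53.192/26


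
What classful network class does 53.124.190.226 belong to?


First octet: 53
Binary: 00110101
0xxxxxxx -> Class A (1-126)
Class A, default mask 255.0.0.0 (/8)


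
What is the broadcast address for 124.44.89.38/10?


Network: 124.0.0.0/10
Host bits = 22
Set all host bits to 1:
Broadcast: 124.63.255.255


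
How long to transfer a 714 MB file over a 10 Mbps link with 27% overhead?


Effective throughput = 10 * (1 - 27/100) = 7.3 Mbps
File size in Mb = 714 * 8 = 5712 Mb
Time = 5712 / 7.3
Time = 782.4658 seconds


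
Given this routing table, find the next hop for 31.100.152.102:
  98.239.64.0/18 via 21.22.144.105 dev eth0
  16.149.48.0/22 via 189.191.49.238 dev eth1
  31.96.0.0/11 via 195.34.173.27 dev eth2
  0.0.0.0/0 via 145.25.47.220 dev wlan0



Longest prefix match for 31.100.152.102:
  /18 98.239.64.0: no
  /22 16.149.48.0: no
  /11 31.96.0.0: MATCH
  /0 0.0.0.0: MATCH
Selected: next-hop 195.34.173.27 via eth2 (matched /11)


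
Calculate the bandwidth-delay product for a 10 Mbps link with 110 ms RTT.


BDP = bandwidth * RTT
= 10 Mbps * 110 ms
= 10 * 1e6 * 110 / 1000 bits
= 1100000 bits
= 137500 bytes
= 134.2773 KB
BDP = 1100000 bits (137500 bytes)


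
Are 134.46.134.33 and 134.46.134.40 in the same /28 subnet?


Mask: 255.255.255.240
134.46.134.33 AND mask = 134.46.134.32
134.46.134.40 AND mask = 134.46.134.32
Yes, same subnet (134.46.134.32)


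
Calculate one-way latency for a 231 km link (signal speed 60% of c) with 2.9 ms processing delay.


Speed = 0.6 * 3e5 km/s = 180000 km/s
Propagation delay = 231 / 180000 = 0.0013 s = 1.2833 ms
Processing delay = 2.9 ms
Total one-way latency = 4.1833 ms


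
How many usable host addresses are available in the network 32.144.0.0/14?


Host bits = 32 - 14 = 18
Total addresses = 2^18 = 262144
Usable = total - 2 (network and broadcast)
Usable hosts: 262142


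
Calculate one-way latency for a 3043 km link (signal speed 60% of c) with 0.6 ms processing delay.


Speed = 0.6 * 3e5 km/s = 180000 km/s
Propagation delay = 3043 / 180000 = 0.0169 s = 16.9056 ms
Processing delay = 0.6 ms
Total one-way latency = 17.5056 ms


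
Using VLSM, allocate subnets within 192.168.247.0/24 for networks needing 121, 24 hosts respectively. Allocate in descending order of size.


121 hosts -> /25 (126 usable): 192.168.247.0/25
24 hosts -> /27 (30 usable): 192.168.247.128/27
Allocation: 192.168.247.0/25 (121 hosts, 126 usable); 192.168.247.128/27 (24 hosts, 30 usable)


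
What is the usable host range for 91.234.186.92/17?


Network: 91.234.128.0
Broadcast: 91.234.255.255
First usable = network + 1
Last usable = broadcast - 1
Range: 91.234.128.1 to 91.234.255.254


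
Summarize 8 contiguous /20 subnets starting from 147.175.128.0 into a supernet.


Original prefix: /20
Number of subnets: 8 = 2^3
New prefix = 20 - 3 = 17
Supernet: 147.175.128.0/17


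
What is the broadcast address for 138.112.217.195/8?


Network: 138.0.0.0/8
Host bits = 24
Set all host bits to 1:
Broadcast: 138.255.255.255


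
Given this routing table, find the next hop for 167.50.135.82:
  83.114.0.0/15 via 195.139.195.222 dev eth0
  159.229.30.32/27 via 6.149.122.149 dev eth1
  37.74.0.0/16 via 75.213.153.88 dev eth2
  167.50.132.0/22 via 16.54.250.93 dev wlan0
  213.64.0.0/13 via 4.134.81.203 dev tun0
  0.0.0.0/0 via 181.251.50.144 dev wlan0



Longest prefix match for 167.50.135.82:
  /15 83.114.0.0: no
  /27 159.229.30.32: no
  /16 37.74.0.0: no
  /22 167.50.132.0: MATCH
  /13 213.64.0.0: no
  /0 0.0.0.0: MATCH
Selected: next-hop 16.54.250.93 via wlan0 (matched /22)


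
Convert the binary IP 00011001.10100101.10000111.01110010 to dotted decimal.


00011001 = 25
10100101 = 165
10000111 = 135
01110010 = 114
IP: 25.165.135.114


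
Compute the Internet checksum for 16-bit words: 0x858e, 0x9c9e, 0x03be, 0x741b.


Sum all words (with carry folding):
+ 0x858e = 0x858e
+ 0x9c9e = 0x222d
+ 0x03be = 0x25eb
+ 0x741b = 0x9a06
One's complement: ~0x9a06
Checksum = 0x65f9


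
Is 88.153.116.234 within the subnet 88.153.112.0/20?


Subnet network: 88.153.112.0
Test IP AND mask: 88.153.112.0
Yes, 88.153.116.234 is in 88.153.112.0/20


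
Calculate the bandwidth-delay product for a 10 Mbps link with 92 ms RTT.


BDP = bandwidth * RTT
= 10 Mbps * 92 ms
= 10 * 1e6 * 92 / 1000 bits
= 920000 bits
= 115000 bytes
= 112.3047 KB
BDP = 920000 bits (115000 bytes)


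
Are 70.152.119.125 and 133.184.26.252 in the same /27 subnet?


Mask: 255.255.255.224
70.152.119.125 AND mask = 70.152.119.96
133.184.26.252 AND mask = 133.184.26.224
No, different subnets (70.152.119.96 vs 133.184.26.224)


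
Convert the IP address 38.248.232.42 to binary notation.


38 = 00100110
248 = 11111000
232 = 11101000
42 = 00101010
Binary: 00100110.11111000.11101000.00101010


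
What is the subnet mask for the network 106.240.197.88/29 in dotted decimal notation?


/29 means 29 network bits, 3 host bits
Binary: 11111111111111111111111111111000
Mask: 255.255.255.248


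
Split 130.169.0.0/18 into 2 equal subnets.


New prefix = 18 + 1 = 19
Each subnet has 8192 addresses
  130.169.0.0/19
  130.169.32.0/19
Subnets: 130.169.0.0/19, 130.169.32.0/19


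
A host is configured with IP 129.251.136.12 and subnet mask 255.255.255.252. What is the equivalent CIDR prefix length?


Binary: 11111111.11111111.11111111.11111100
Count leading 1s
Prefix: /30


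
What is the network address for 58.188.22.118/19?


IP:   00111010.10111100.00010110.01110110
Mask: 11111111.11111111.11100000.00000000
AND operation:
Net:  00111010.10111100.00000000.00000000
Network: 58.188.0.0/19


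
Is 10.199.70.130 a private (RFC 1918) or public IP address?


RFC 1918 private ranges:
  10.0.0.0/8 (10.0.0.0 - 10.255.255.255)
  172.16.0.0/12 (172.16.0.0 - 172.31.255.255)
  192.168.0.0/16 (192.168.0.0 - 192.168.255.255)
Private (in 10.0.0.0/8)


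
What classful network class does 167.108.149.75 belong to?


First octet: 167
Binary: 10100111
10xxxxxx -> Class B (128-191)
Class B, default mask 255.255.0.0 (/16)


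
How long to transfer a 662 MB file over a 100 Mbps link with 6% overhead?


Effective throughput = 100 * (1 - 6/100) = 94 Mbps
File size in Mb = 662 * 8 = 5296 Mb
Time = 5296 / 94
Time = 56.3404 seconds


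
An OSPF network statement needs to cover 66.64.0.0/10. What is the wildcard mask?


Subnet mask: 255.192.0.0
Wildcard = 255.255.255.255 - subnet mask
255 - 255 = 0
255 - 192 = 63
255 - 0 = 255
255 - 0 = 255
Wildcard: 0.63.255.255


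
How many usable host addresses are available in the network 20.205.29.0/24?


Host bits = 32 - 24 = 8
Total addresses = 2^8 = 256
Usable = total - 2 (network and broadcast)
Usable hosts: 254


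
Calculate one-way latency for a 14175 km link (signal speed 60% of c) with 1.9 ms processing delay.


Speed = 0.6 * 3e5 km/s = 180000 km/s
Propagation delay = 14175 / 180000 = 0.0788 s = 78.75 ms
Processing delay = 1.9 ms
Total one-way latency = 80.65 ms


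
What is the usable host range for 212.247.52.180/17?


Network: 212.247.0.0
Broadcast: 212.247.127.255
First usable = network + 1
Last usable = broadcast - 1
Range: 212.247.0.1 to 212.247.127.254


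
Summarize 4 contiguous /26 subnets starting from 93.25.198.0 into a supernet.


Original prefix: /26
Number of subnets: 4 = 2^2
New prefix = 26 - 2 = 24
Supernet: 93.25.198.0/24


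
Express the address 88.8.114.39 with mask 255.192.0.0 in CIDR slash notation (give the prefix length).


Binary: 11111111.11000000.00000000.00000000
Count leading 1s
Prefix: /10


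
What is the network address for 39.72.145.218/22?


IP:   00100111.01001000.10010001.11011010
Mask: 11111111.11111111.11111100.00000000
AND operation:
Net:  00100111.01001000.10010000.00000000
Network: 39.72.144.0/22


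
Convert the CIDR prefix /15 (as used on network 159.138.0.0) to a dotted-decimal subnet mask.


/15 means 15 network bits, 17 host bits
Binary: 11111111111111100000000000000000
Mask: 255.254.0.0


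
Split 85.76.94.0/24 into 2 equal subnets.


New prefix = 24 + 1 = 25
Each subnet has 128 addresses
  85.76.94.0/25
  85.76.94.128/25
Subnets: 85.76.94.0/25, 85.76.94.128/25


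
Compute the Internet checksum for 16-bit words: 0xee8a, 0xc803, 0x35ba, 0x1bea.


Sum all words (with carry folding):
+ 0xee8a = 0xee8a
+ 0xc803 = 0xb68e
+ 0x35ba = 0xec48
+ 0x1bea = 0x0833
One's complement: ~0x0833
Checksum = 0xf7cc


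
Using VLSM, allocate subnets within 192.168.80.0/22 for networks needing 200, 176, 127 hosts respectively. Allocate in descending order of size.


200 hosts -> /24 (254 usable): 192.168.80.0/24
176 hosts -> /24 (254 usable): 192.168.81.0/24
127 hosts -> /24 (254 usable): 192.168.82.0/24
Allocation: 192.168.80.0/24 (200 hosts, 254 usable); 192.168.81.0/24 (176 hosts, 254 usable); 192.168.82.0/24 (127 hosts, 254 usable)


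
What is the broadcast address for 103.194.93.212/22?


Network: 103.194.92.0/22
Host bits = 10
Set all host bits to 1:
Broadcast: 103.194.95.255


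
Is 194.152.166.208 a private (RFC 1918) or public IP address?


RFC 1918 private ranges:
  10.0.0.0/8 (10.0.0.0 - 10.255.255.255)
  172.16.0.0/12 (172.16.0.0 - 172.31.255.255)
  192.168.0.0/16 (192.168.0.0 - 192.168.255.255)
Public (not in any RFC 1918 range)


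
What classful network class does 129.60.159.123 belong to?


First octet: 129
Binary: 10000001
10xxxxxx -> Class B (128-191)
Class B, default mask 255.255.0.0 (/16)


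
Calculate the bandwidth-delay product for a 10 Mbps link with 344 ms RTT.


BDP = bandwidth * RTT
= 10 Mbps * 344 ms
= 10 * 1e6 * 344 / 1000 bits
= 3440000 bits
= 430000 bytes
= 419.9219 KB
BDP = 3440000 bits (430000 bytes)


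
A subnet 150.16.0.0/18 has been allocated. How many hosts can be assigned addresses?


Host bits = 32 - 18 = 14
Total addresses = 2^14 = 16384
Usable = total - 2 (network and broadcast)
Usable hosts: 16382


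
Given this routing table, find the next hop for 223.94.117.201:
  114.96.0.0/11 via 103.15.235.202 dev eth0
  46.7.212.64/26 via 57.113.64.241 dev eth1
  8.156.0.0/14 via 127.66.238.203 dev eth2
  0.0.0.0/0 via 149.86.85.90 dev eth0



Longest prefix match for 223.94.117.201:
  /11 114.96.0.0: no
  /26 46.7.212.64: no
  /14 8.156.0.0: no
  /0 0.0.0.0: MATCH
Selected: next-hop 149.86.85.90 via eth0 (matched /0)


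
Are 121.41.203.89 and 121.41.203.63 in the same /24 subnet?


Mask: 255.255.255.0
121.41.203.89 AND mask = 121.41.203.0
121.41.203.63 AND mask = 121.41.203.0
Yes, same subnet (121.41.203.0)


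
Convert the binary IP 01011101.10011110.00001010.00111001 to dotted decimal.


01011101 = 93
10011110 = 158
00001010 = 10
00111001 = 57
IP: 93.158.10.57


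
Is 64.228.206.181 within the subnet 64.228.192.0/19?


Subnet network: 64.228.192.0
Test IP AND mask: 64.228.192.0
Yes, 64.228.206.181 is in 64.228.192.0/19


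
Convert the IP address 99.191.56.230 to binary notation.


99 = 01100011
191 = 10111111
56 = 00111000
230 = 11100110
Binary: 01100011.10111111.00111000.11100110


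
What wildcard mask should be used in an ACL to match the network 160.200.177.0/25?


Subnet mask: 255.255.255.128
Wildcard = 255.255.255.255 - subnet mask
255 - 255 = 0
255 - 255 = 0
255 - 255 = 0
255 - 128 = 127
Wildcard: 0.0.0.127


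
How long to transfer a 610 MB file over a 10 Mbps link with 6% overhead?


Effective throughput = 10 * (1 - 6/100) = 9.4 Mbps
File size in Mb = 610 * 8 = 4880 Mb
Time = 4880 / 9.4
Time = 519.1489 seconds


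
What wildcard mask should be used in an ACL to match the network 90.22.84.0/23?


Subnet mask: 255.255.254.0
Wildcard = 255.255.255.255 - subnet mask
255 - 255 = 0
255 - 255 = 0
255 - 254 = 1
255 - 0 = 255
Wildcard: 0.0.1.255


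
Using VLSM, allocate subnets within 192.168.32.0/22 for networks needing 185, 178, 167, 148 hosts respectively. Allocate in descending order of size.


185 hosts -> /24 (254 usable): 192.168.32.0/24
178 hosts -> /24 (254 usable): 192.168.33.0/24
167 hosts -> /24 (254 usable): 192.168.34.0/24
148 hosts -> /24 (254 usable): 192.168.35.0/24
Allocation: 192.168.32.0/24 (185 hosts, 254 usable); 192.168.33.0/24 (178 hosts, 254 usable); 192.168.34.0/24 (167 hosts, 254 usable); 192.168.35.0/24 (148 hosts, 254 usable)


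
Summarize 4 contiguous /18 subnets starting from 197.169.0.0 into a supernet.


Original prefix: /18
Number of subnets: 4 = 2^2
New prefix = 18 - 2 = 16
Supernet: 197.169.0.0/16


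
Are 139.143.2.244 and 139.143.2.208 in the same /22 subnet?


Mask: 255.255.252.0
139.143.2.244 AND mask = 139.143.0.0
139.143.2.208 AND mask = 139.143.0.0
Yes, same subnet (139.143.0.0)


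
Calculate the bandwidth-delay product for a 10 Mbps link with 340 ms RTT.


BDP = bandwidth * RTT
= 10 Mbps * 340 ms
= 10 * 1e6 * 340 / 1000 bits
= 3400000 bits
= 425000 bytes
= 415.0391 KB
BDP = 3400000 bits (425000 bytes)


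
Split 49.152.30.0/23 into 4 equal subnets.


New prefix = 23 + 2 = 25
Each subnet has 128 addresses
  49.152.30.0/25
  49.152.30.128/25
  49.152.31.0/25
  49.152.31.128/25
Subnets: 49.152.30.0/25, 49.152.30.128/25, 49.152.31.0/25, 49.152.31.128/25


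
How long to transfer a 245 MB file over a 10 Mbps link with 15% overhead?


Effective throughput = 10 * (1 - 15/100) = 8.5 Mbps
File size in Mb = 245 * 8 = 1960 Mb
Time = 1960 / 8.5
Time = 230.5882 seconds


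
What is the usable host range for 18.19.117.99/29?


Network: 18.19.117.96
Broadcast: 18.19.117.103
First usable = network + 1
Last usable = broadcast - 1
Range: 18.19.117.97 to 18.19.117.102


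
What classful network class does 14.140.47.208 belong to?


First octet: 14
Binary: 00001110
0xxxxxxx -> Class A (1-126)
Class A, default mask 255.0.0.0 (/8)


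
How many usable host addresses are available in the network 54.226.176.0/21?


Host bits = 32 - 21 = 11
Total addresses = 2^11 = 2048
Usable = total - 2 (network and broadcast)
Usable hosts: 2046


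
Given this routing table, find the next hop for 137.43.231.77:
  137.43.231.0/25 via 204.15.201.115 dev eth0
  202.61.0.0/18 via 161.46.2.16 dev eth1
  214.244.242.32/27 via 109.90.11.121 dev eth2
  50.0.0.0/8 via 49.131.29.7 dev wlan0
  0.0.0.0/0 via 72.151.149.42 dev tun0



Longest prefix match for 137.43.231.77:
  /25 137.43.231.0: MATCH
  /18 202.61.0.0: no
  /27 214.244.242.32: no
  /8 50.0.0.0: no
  /0 0.0.0.0: MATCH
Selected: next-hop 204.15.201.115 via eth0 (matched /25)


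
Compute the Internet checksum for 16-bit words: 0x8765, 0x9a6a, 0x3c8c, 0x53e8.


Sum all words (with carry folding):
+ 0x8765 = 0x8765
+ 0x9a6a = 0x21d0
+ 0x3c8c = 0x5e5c
+ 0x53e8 = 0xb244
One's complement: ~0xb244
Checksum = 0x4dbb


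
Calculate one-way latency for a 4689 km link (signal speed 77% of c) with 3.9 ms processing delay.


Speed = 0.77 * 3e5 km/s = 231000 km/s
Propagation delay = 4689 / 231000 = 0.0203 s = 20.2987 ms
Processing delay = 3.9 ms
Total one-way latency = 24.1987 ms


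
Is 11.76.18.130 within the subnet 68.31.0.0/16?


Subnet network: 68.31.0.0
Test IP AND mask: 11.76.0.0
No, 11.76.18.130 is not in 68.31.0.0/16


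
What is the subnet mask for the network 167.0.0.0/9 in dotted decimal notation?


/9 means 9 network bits, 23 host bits
Binary: 11111111100000000000000000000000
Mask: 255.128.0.0


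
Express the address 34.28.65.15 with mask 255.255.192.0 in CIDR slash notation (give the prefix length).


Binary: 11111111.11111111.11000000.00000000
Count leading 1s
Prefix: /18


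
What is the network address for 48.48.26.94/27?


IP:   00110000.00110000.00011010.01011110
Mask: 11111111.11111111.11111111.11100000
AND operation:
Net:  00110000.00110000.00011010.01000000
Network: 48.48.26.64/27


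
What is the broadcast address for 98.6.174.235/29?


Network: 98.6.174.232/29
Host bits = 3
Set all host bits to 1:
Broadcast: 98.6.174.239


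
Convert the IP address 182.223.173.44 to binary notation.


182 = 10110110
223 = 11011111
173 = 10101101
44 = 00101100
Binary: 10110110.11011111.10101101.00101100


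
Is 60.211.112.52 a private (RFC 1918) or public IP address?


RFC 1918 private ranges:
  10.0.0.0/8 (10.0.0.0 - 10.255.255.255)
  172.16.0.0/12 (172.16.0.0 - 172.31.255.255)
  192.168.0.0/16 (192.168.0.0 - 192.168.255.255)
Public (not in any RFC 1918 range)


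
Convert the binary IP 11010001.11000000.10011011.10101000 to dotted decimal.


11010001 = 209
11000000 = 192
10011011 = 155
10101000 = 168
IP: 209.192.155.168


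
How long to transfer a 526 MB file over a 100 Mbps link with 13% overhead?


Effective throughput = 100 * (1 - 13/100) = 87 Mbps
File size in Mb = 526 * 8 = 4208 Mb
Time = 4208 / 87
Time = 48.3678 seconds


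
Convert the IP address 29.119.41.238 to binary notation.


29 = 00011101
119 = 01110111
41 = 00101001
238 = 11101110
Binary: 00011101.01110111.00101001.11101110


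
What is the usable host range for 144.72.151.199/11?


Network: 144.64.0.0
Broadcast: 144.95.255.255
First usable = network + 1
Last usable = broadcast - 1
Range: 144.64.0.1 to 144.95.255.254


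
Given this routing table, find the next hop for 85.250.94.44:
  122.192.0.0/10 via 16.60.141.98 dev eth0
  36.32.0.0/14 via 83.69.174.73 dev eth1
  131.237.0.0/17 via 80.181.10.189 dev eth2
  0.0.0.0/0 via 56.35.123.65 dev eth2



Longest prefix match for 85.250.94.44:
  /10 122.192.0.0: no
  /14 36.32.0.0: no
  /17 131.237.0.0: no
  /0 0.0.0.0: MATCH
Selected: next-hop 56.35.123.65 via eth2 (matched /0)


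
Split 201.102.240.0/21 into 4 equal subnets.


New prefix = 21 + 2 = 23
Each subnet has 512 addresses
  201.102.240.0/23
  201.102.242.0/23
  201.102.244.0/23
  201.102.246.0/23
Subnets: 201.102.240.0/23, 201.102.242.0/23, 201.102.244.0/23, 201.102.246.0/23


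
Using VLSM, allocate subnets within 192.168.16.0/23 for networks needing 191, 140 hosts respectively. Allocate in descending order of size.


191 hosts -> /24 (254 usable): 192.168.16.0/24
140 hosts -> /24 (254 usable): 192.168.17.0/24
Allocation: 192.168.16.0/24 (191 hosts, 254 usable); 192.168.17.0/24 (140 hosts, 254 usable)


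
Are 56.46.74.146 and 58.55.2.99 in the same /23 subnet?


Mask: 255.255.254.0
56.46.74.146 AND mask = 56.46.74.0
58.55.2.99 AND mask = 58.55.2.0
No, different subnets (56.46.74.0 vs 58.55.2.0)


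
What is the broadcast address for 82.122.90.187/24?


Network: 82.122.90.0/24
Host bits = 8
Set all host bits to 1:
Broadcast: 82.122.90.255


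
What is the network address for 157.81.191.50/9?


IP:   10011101.01010001.10111111.00110010
Mask: 11111111.10000000.00000000.00000000
AND operation:
Net:  10011101.00000000.00000000.00000000
Network: 157.0.0.0/9


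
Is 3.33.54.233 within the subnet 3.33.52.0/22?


Subnet network: 3.33.52.0
Test IP AND mask: 3.33.52.0
Yes, 3.33.54.233 is in 3.33.52.0/22


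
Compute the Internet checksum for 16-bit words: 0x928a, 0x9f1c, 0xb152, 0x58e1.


Sum all words (with carry folding):
+ 0x928a = 0x928a
+ 0x9f1c = 0x31a7
+ 0xb152 = 0xe2f9
+ 0x58e1 = 0x3bdb
One's complement: ~0x3bdb
Checksum = 0xc424


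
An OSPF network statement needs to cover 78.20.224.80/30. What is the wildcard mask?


Subnet mask: 255.255.255.252
Wildcard = 255.255.255.255 - subnet mask
255 - 255 = 0
255 - 255 = 0
255 - 255 = 0
255 - 252 = 3
Wildcard: 0.0.0.3


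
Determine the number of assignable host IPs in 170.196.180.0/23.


Host bits = 32 - 23 = 9
Total addresses = 2^9 = 512
Usable = total - 2 (network and broadcast)
Usable hosts: 510


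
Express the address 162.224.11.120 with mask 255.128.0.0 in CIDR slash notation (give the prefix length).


Binary: 11111111.10000000.00000000.00000000
Count leading 1s
Prefix: /9


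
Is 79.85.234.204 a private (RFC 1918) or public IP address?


RFC 1918 private ranges:
  10.0.0.0/8 (10.0.0.0 - 10.255.255.255)
  172.16.0.0/12 (172.16.0.0 - 172.31.255.255)
  192.168.0.0/16 (192.168.0.0 - 192.168.255.255)
Public (not in any RFC 1918 range)


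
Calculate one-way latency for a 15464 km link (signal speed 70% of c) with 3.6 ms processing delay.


Speed = 0.7 * 3e5 km/s = 210000 km/s
Propagation delay = 15464 / 210000 = 0.0736 s = 73.6381 ms
Processing delay = 3.6 ms
Total one-way latency = 77.2381 ms


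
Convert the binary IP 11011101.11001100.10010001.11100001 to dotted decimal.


11011101 = 221
11001100 = 204
10010001 = 145
11100001 = 225
IP: 221.204.145.225


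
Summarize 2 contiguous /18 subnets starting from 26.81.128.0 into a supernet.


Original prefix: /18
Number of subnets: 2 = 2^1
New prefix = 18 - 1 = 17
Supernet: 26.81.128.0/17


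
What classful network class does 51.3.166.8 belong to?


First octet: 51
Binary: 00110011
0xxxxxxx -> Class A (1-126)
Class A, default mask 255.0.0.0 (/8)


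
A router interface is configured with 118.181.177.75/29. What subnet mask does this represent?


/29 means 29 network bits, 3 host bits
Binary: 11111111111111111111111111111000
Mask: 255.255.255.248


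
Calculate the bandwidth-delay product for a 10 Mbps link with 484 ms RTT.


BDP = bandwidth * RTT
= 10 Mbps * 484 ms
= 10 * 1e6 * 484 / 1000 bits
= 4840000 bits
= 605000 bytes
= 590.8203 KB
BDP = 4840000 bits (605000 bytes)


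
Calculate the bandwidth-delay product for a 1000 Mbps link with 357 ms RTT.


BDP = bandwidth * RTT
= 1000 Mbps * 357 ms
= 1000 * 1e6 * 357 / 1000 bits
= 357000000 bits
= 44625000 bytes
= 43579.1016 KB
BDP = 357000000 bits (44625000 bytes)


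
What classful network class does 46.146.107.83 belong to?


First octet: 46
Binary: 00101110
0xxxxxxx -> Class A (1-126)
Class A, default mask 255.0.0.0 (/8)


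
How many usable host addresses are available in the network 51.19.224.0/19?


Host bits = 32 - 19 = 13
Total addresses = 2^13 = 8192
Usable = total - 2 (network and broadcast)
Usable hosts: 8190


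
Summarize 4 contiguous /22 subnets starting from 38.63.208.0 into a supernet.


Original prefix: /22
Number of subnets: 4 = 2^2
New prefix = 22 - 2 = 20
Supernet: 38.63.208.0/20


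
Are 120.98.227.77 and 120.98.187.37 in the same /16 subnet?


Mask: 255.255.0.0
120.98.227.77 AND mask = 120.98.0.0
120.98.187.37 AND mask = 120.98.0.0
Yes, same subnet (120.98.0.0)


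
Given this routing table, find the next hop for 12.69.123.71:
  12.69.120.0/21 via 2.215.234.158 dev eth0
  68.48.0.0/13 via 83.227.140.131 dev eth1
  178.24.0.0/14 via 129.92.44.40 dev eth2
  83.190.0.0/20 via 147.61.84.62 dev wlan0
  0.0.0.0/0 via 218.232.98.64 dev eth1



Longest prefix match for 12.69.123.71:
  /21 12.69.120.0: MATCH
  /13 68.48.0.0: no
  /14 178.24.0.0: no
  /20 83.190.0.0: no
  /0 0.0.0.0: MATCH
Selected: next-hop 2.215.234.158 via eth0 (matched /21)


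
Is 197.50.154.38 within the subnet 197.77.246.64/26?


Subnet network: 197.77.246.64
Test IP AND mask: 197.50.154.0
No, 197.50.154.38 is not in 197.77.246.64/26


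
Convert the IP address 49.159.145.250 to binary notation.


49 = 00110001
159 = 10011111
145 = 10010001
250 = 11111010
Binary: 00110001.10011111.10010001.11111010


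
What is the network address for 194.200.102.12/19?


IP:   11000010.11001000.01100110.00001100
Mask: 11111111.11111111.11100000.00000000
AND operation:
Net:  11000010.11001000.01100000.00000000
Network: 194.200.96.0/19


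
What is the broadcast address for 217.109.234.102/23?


Network: 217.109.234.0/23
Host bits = 9
Set all host bits to 1:
Broadcast: 217.109.235.255


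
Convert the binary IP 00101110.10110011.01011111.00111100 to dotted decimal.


00101110 = 46
10110011 = 179
01011111 = 95
00111100 = 60
IP: 46.179.95.60


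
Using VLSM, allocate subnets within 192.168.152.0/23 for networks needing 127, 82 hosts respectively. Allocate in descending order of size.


127 hosts -> /24 (254 usable): 192.168.152.0/24
82 hosts -> /25 (126 usable): 192.168.153.0/25
Allocation: 192.168.152.0/24 (127 hosts, 254 usable); 192.168.153.0/25 (82 hosts, 126 usable)


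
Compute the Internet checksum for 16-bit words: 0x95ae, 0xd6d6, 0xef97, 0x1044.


Sum all words (with carry folding):
+ 0x95ae = 0x95ae
+ 0xd6d6 = 0x6c85
+ 0xef97 = 0x5c1d
+ 0x1044 = 0x6c61
One's complement: ~0x6c61
Checksum = 0x939e


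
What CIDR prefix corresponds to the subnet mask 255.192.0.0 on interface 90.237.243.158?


Binary: 11111111.11000000.00000000.00000000
Count leading 1s
Prefix: /10


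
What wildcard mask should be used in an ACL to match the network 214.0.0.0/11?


Subnet mask: 255.224.0.0
Wildcard = 255.255.255.255 - subnet mask
255 - 255 = 0
255 - 224 = 31
255 - 0 = 255
255 - 0 = 255
Wildcard: 0.31.255.255


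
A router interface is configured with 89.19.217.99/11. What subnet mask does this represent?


/11 means 11 network bits, 21 host bits
Binary: 11111111111000000000000000000000
Mask: 255.224.0.0


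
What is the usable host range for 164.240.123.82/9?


Network: 164.128.0.0
Broadcast: 164.255.255.255
First usable = network + 1
Last usable = broadcast - 1
Range: 164.128.0.1 to 164.255.255.254


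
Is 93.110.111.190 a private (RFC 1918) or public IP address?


RFC 1918 private ranges:
  10.0.0.0/8 (10.0.0.0 - 10.255.255.255)
  172.16.0.0/12 (172.16.0.0 - 172.31.255.255)
  192.168.0.0/16 (192.168.0.0 - 192.168.255.255)
Public (not in any RFC 1918 range)


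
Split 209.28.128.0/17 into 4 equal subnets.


New prefix = 17 + 2 = 19
Each subnet has 8192 addresses
  209.28.128.0/19
  209.28.160.0/19
  209.28.192.0/19
  209.28.224.0/19
Subnets: 209.28.128.0/19, 209.28.160.0/19, 209.28.192.0/19, 209.28.224.0/19


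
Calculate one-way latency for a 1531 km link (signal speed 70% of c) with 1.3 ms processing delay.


Speed = 0.7 * 3e5 km/s = 210000 km/s
Propagation delay = 1531 / 210000 = 0.0073 s = 7.2905 ms
Processing delay = 1.3 ms
Total one-way latency = 8.5905 ms


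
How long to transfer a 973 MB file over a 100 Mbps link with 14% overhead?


Effective throughput = 100 * (1 - 14/100) = 86 Mbps
File size in Mb = 973 * 8 = 7784 Mb
Time = 7784 / 86
Time = 90.5116 seconds


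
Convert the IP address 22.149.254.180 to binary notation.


22 = 00010110
149 = 10010101
254 = 11111110
180 = 10110100
Binary: 00010110.10010101.11111110.10110100


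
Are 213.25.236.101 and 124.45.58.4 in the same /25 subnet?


Mask: 255.255.255.128
213.25.236.101 AND mask = 213.25.236.0
124.45.58.4 AND mask = 124.45.58.0
No, different subnets (213.25.236.0 vs 124.45.58.0)


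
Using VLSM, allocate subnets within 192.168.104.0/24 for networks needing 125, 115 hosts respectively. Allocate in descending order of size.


125 hosts -> /25 (126 usable): 192.168.104.0/25
115 hosts -> /25 (126 usable): 192.168.104.128/25
Allocation: 192.168.104.0/25 (125 hosts, 126 usable); 192.168.104.128/25 (115 hosts, 126 usable)


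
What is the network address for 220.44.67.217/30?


IP:   11011100.00101100.01000011.11011001
Mask: 11111111.11111111.11111111.11111100
AND operation:
Net:  11011100.00101100.01000011.11011000
Network: 220.44.67.216/30


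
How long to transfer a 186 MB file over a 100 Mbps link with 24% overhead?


Effective throughput = 100 * (1 - 24/100) = 76 Mbps
File size in Mb = 186 * 8 = 1488 Mb
Time = 1488 / 76
Time = 19.5789 seconds


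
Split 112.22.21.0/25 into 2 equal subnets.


New prefix = 25 + 1 = 26
Each subnet has 64 addresses
  112.22.21.0/26
  112.22.21.64/26
Subnets: 112.22.21.0/26, 112.22.21.64/26


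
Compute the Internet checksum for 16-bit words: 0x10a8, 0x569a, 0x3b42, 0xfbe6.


Sum all words (with carry folding):
+ 0x10a8 = 0x10a8
+ 0x569a = 0x6742
+ 0x3b42 = 0xa284
+ 0xfbe6 = 0x9e6b
One's complement: ~0x9e6b
Checksum = 0x6194


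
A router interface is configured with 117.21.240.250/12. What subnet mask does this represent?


/12 means 12 network bits, 20 host bits
Binary: 11111111111100000000000000000000
Mask: 255.240.0.0


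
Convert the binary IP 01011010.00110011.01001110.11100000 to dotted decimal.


01011010 = 90
00110011 = 51
01001110 = 78
11100000 = 224
IP: 90.51.78.224


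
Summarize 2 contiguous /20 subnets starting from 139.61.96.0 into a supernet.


Original prefix: /20
Number of subnets: 2 = 2^1
New prefix = 20 - 1 = 19
Supernet: 139.61.96.0/19


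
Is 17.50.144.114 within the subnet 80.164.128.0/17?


Subnet network: 80.164.128.0
Test IP AND mask: 17.50.128.0
No, 17.50.144.114 is not in 80.164.128.0/17


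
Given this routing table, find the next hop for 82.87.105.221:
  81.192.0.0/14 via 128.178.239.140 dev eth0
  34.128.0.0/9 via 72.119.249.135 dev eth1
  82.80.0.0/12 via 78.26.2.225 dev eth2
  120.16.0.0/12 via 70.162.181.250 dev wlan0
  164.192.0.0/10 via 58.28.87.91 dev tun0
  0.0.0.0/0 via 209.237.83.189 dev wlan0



Longest prefix match for 82.87.105.221:
  /14 81.192.0.0: no
  /9 34.128.0.0: no
  /12 82.80.0.0: MATCH
  /12 120.16.0.0: no
  /10 164.192.0.0: no
  /0 0.0.0.0: MATCH
Selected: next-hop 78.26.2.225 via eth2 (matched /12)


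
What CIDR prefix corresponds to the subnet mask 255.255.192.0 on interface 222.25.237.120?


Binary: 11111111.11111111.11000000.00000000
Count leading 1s
Prefix: /18


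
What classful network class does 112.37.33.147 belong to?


First octet: 112
Binary: 01110000
0xxxxxxx -> Class A (1-126)
Class A, default mask 255.0.0.0 (/8)


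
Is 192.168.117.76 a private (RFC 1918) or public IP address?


RFC 1918 private ranges:
  10.0.0.0/8 (10.0.0.0 - 10.255.255.255)
  172.16.0.0/12 (172.16.0.0 - 172.31.255.255)
  192.168.0.0/16 (192.168.0.0 - 192.168.255.255)
Private (in 192.168.0.0/16)


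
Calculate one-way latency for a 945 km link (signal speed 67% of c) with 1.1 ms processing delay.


Speed = 0.67 * 3e5 km/s = 201000 km/s
Propagation delay = 945 / 201000 = 0.0047 s = 4.7015 ms
Processing delay = 1.1 ms
Total one-way latency = 5.8015 ms


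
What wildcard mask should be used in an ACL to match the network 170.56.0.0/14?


Subnet mask: 255.252.0.0
Wildcard = 255.255.255.255 - subnet mask
255 - 255 = 0
255 - 252 = 3
255 - 0 = 255
255 - 0 = 255
Wildcard: 0.3.255.255


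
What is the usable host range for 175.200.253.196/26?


Network: 175.200.253.192
Broadcast: 175.200.253.255
First usable = network + 1
Last usable = broadcast - 1
Range: 175.200.253.193 to 175.200.253.254


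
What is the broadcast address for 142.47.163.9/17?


Network: 142.47.128.0/17
Host bits = 15
Set all host bits to 1:
Broadcast: 142.47.255.255


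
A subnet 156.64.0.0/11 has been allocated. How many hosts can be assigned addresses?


Host bits = 32 - 11 = 21
Total addresses = 2^21 = 2097152
Usable = total - 2 (network and broadcast)
Usable hosts: 2097150


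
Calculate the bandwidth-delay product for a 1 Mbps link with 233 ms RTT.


BDP = bandwidth * RTT
= 1 Mbps * 233 ms
= 1 * 1e6 * 233 / 1000 bits
= 233000 bits
= 29125 bytes
= 28.4424 KB
BDP = 233000 bits (29125 bytes)


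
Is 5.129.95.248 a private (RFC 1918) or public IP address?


RFC 1918 private ranges:
  10.0.0.0/8 (10.0.0.0 - 10.255.255.255)
  172.16.0.0/12 (172.16.0.0 - 172.31.255.255)
  192.168.0.0/16 (192.168.0.0 - 192.168.255.255)
Public (not in any RFC 1918 range)


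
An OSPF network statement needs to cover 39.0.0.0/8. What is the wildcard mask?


Subnet mask: 255.0.0.0
Wildcard = 255.255.255.255 - subnet mask
255 - 255 = 0
255 - 0 = 255
255 - 0 = 255
255 - 0 = 255
Wildcard: 0.255.255.255


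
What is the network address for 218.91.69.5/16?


IP:   11011010.01011011.01000101.00000101
Mask: 11111111.11111111.00000000.00000000
AND operation:
Net:  11011010.01011011.00000000.00000000
Network: 218.91.0.0/16


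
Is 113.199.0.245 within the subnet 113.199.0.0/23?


Subnet network: 113.199.0.0
Test IP AND mask: 113.199.0.0
Yes, 113.199.0.245 is in 113.199.0.0/23


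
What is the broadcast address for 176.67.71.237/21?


Network: 176.67.64.0/21
Host bits = 11
Set all host bits to 1:
Broadcast: 176.67.71.255


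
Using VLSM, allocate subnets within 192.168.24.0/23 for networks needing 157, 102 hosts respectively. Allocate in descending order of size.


157 hosts -> /24 (254 usable): 192.168.24.0/24
102 hosts -> /25 (126 usable): 192.168.25.0/25
Allocation: 192.168.24.0/24 (157 hosts, 254 usable); 192.168.25.0/25 (102 hosts, 126 usable)


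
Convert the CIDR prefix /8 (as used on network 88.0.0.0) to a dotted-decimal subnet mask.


/8 means 8 network bits, 24 host bits
Binary: 11111111000000000000000000000000
Mask: 255.0.0.0


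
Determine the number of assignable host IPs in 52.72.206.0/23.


Host bits = 32 - 23 = 9
Total addresses = 2^9 = 512
Usable = total - 2 (network and broadcast)
Usable hosts: 510


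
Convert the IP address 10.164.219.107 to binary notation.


10 = 00001010
164 = 10100100
219 = 11011011
107 = 01101011
Binary: 00001010.10100100.11011011.01101011


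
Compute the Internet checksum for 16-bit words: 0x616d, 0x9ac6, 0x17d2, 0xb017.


Sum all words (with carry folding):
+ 0x616d = 0x616d
+ 0x9ac6 = 0xfc33
+ 0x17d2 = 0x1406
+ 0xb017 = 0xc41d
One's complement: ~0xc41d
Checksum = 0x3be2


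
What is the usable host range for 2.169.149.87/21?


Network: 2.169.144.0
Broadcast: 2.169.151.255
First usable = network + 1
Last usable = broadcast - 1
Range: 2.169.144.1 to 2.169.151.254
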